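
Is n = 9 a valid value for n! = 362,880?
Yes

Working:
9! = 9·8! = 9·40,320 = 362,880, which equals 362,880.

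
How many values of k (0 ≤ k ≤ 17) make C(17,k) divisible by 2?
14

Explanation: Checking C(17,k) mod 2 for k = 0..17: divisible at k = 2, 3, 4, 5, 6, 7, 8, 9, 10, 11, 12, 13, 14, 15. That's 14 values.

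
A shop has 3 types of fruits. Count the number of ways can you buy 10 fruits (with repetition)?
Stars and bars: C(10+3-1, 10) = C(12, 10) = 66.

Answer: 66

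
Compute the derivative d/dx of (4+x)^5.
Using the power rule: d/dx (4+x)^5 = 5(4+x)^{4}.

Answer: 5(4+x)^4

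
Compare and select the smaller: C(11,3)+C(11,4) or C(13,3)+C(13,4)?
C(11,3)+C(11,4)
First=495, Second=1,001.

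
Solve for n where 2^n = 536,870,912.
29

536,870,912 = 1,024 × 1,024 × 512 = 2^10 × 2^10 × 2^9 = 2^29, so n = 29.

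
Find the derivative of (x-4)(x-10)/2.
(2x - 14)/2
d/dx[(x-4)(x-10)] = (x-10) + (x-4) = 2x - 14. Dividing by 2 gives (2x - 14)/2.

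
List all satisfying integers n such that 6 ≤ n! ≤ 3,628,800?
3, 4, 5, 6, 7, 8, 9, 10

Reasoning: n! is strictly increasing; 3! = 6 and 10! = 3,628,800, so valid n = 3, 4, 5, 6, 7, 8, 9, 10.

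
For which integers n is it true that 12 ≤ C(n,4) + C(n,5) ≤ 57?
6, 7
C(5,4)+C(5,5)=6; C(6,4)+C(6,5)=21; C(7,4)+C(7,5)=56; C(8,4)+C(8,5)=126. So valid n = 6, 7.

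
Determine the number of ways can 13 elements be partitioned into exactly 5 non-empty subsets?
7,508,501

Explanation: This equals S(13,5), the Stirling number of the 2nd kind.
Using the Stirling recurrence: S(n,k) = k·S(n-1,k) + S(n-1,k-1)
S(13,5) = 5·S(12,5) + S(12,4)
         = 5·1379400 + 611501
         = 6897000 + 611501
         = 7,508,501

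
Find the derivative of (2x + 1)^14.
28(2x + 1)^13

Solution: Chain rule: 14(2x+1)^{13} × 2 = 28(2x+1)^{13}.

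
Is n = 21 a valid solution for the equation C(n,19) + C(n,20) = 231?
Yes

C(21,19) + C(21,20) = 210 + 21 = 231, which equals 231.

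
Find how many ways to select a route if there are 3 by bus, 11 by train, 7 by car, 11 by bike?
32

Reasoning: By the addition principle: 3 + 11 + 7 + 11 = 32.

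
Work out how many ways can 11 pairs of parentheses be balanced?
Using the Catalan number formula: C_n = C(2n, n) / (n+1)
C_11 = C(22, 11) / (11+1)
     = 705432 / 12
     = 58,786
Final answer: 58,786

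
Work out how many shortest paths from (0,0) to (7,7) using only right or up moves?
3,432

Solution: Choose 7 rights from 14 moves: C(14,7) = 3,432.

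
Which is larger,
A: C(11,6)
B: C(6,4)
A

Solution: A=C(11,6)=462, B=C(6,4)=15.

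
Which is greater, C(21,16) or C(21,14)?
C(21,14)

Explanation: C(21,16)=20,349, C(21,14)=116,280.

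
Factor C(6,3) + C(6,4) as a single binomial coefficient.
C(7,4)

Reasoning: By Pascal's identity: C(6,3) + C(6,4) = C(7,4) = 35.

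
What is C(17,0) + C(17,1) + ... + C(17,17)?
131,072

Sum of binomial coefficients = 2^17 = 131,072.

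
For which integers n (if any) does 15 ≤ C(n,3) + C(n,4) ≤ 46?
5, 6

Solution: C(4,3)+C(4,4)=5; C(5,3)+C(5,4)=15; C(6,3)+C(6,4)=35; C(7,3)+C(7,4)=70. So valid n = 5, 6.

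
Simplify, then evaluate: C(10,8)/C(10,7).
C(n,k+1)/C(n,k) = (n−k)/(k+1). Here (10−7)/(7+1) = 3/8 = 3/8.

Answer: 3/8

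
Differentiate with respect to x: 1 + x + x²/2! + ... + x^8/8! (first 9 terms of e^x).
1 + x + x²/2! + ... + x^7/7!

Reasoning: Differentiating term by term gives the first 8 terms of e^x.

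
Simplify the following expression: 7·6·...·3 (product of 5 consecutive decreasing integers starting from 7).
This is P(7,5) = 7!/(2)! = 2,520.
Final answer: 2,520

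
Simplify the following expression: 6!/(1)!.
720

Working:
This equals 6×5×...×2 = 720.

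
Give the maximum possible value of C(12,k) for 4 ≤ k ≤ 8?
924

C(12,k) is maximised at the centre of the row: C(12,6) = 924.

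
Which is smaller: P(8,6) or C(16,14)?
P(8,6)=20,160, C(16,14)=120.
Final answer: C(16,14)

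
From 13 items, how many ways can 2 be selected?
C(13,2) = 13! / (2! × (13-2)!)
         = 13! / (2! × 11!)
         = 78

Answer: 78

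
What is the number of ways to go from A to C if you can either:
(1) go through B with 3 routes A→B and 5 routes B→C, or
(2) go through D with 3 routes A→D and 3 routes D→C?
24

Reasoning: Route via B: 3×5=15. Route via D: 3×3=9. Total: 24.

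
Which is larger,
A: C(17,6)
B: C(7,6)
A

Explanation: A=C(17,6)=12,376, B=C(7,6)=7.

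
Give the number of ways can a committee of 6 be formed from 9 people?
84

Working:
C(9,6) = 9! / (6! × (9-6)!)
         = 9! / (6! × 3!)
         = 84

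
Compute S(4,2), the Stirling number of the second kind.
7
Using the Stirling recurrence: S(n,k) = k·S(n-1,k) + S(n-1,k-1)
S(4,2) = 2·S(3,2) + S(3,1)
         = 2·3 + 1
         = 6 + 1
         = 7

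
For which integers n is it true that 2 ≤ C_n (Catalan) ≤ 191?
2, 3, 4, 5, 6

C_1=1; C_2=2; C_3=5; C_4=14; C_5=42; C_6=132; C_7=429. So valid n = 2, 3, 4, 5, 6.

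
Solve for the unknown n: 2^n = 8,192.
8,192 = 1,024 × 8 = 2^10 × 2^3 = 2^13, so n = 13.
Final answer: 13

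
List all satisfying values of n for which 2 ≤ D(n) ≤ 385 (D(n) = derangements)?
Using D(n) = (n−1)[D(n−1) + D(n−2)] with D(1)=0, D(2)=1: D(2)=1; D(3)=2; D(4)=9; D(5)=44; D(6)=265; D(7)=1,854. So valid n = 3, 4, 5, 6.
Final answer: 3, 4, 5, 6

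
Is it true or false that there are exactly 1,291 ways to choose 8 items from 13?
C(13,8) = 1,287 ≠ 1291.
Final answer: False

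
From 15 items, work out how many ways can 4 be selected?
C(15,4) = 15! / (4! × (15-4)!)
         = 15! / (4! × 11!)
         = 1,365

Answer: 1,365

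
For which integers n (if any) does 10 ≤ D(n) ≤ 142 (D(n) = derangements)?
5

Solution: Using D(n) = (n−1)[D(n−1) + D(n−2)] with D(1)=0, D(2)=1: D(4)=9; D(5)=44; D(6)=265. So valid n = 5.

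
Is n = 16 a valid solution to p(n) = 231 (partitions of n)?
Yes

Pentagonal recurrence p(n) = p(n−1) + p(n−2) − p(n−5) − p(n−7) + …: p(16) = p(15) + p(14) − p(11) − p(9) + p(4) + p(1) = 176 + 135 − 56 − 30 + 5 + 1 = 231, which equals 231.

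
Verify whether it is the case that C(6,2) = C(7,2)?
False
LHS = C(6,2) = 15; RHS = C(7,2) = 21. 15 ≠ 21, so the statement does not hold.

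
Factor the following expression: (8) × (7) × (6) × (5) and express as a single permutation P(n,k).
P(8,4) = 8!/(4)!

Product of 4 consecutive descending integers starting at 8: P(8,4) = 8!/4! = 1,680.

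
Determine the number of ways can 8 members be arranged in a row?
40,320

Solution: Arrangements of 8 distinct objects: 8! = 40,320.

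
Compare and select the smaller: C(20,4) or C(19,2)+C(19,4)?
C(20,4)=4,845; C(19,2)+C(19,4)=171+3,876=4,047.

Answer: C(19,2)+C(19,4)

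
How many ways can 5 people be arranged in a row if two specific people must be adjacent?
48

Treat pair as unit: (5-1)! arrangements × 2 internal orders = 48.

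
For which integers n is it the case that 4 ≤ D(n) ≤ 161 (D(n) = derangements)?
Using D(n) = (n−1)[D(n−1) + D(n−2)] with D(1)=0, D(2)=1: D(3)=2; D(4)=9; D(5)=44; D(6)=265. So valid n = 4, 5.

Answer: 4, 5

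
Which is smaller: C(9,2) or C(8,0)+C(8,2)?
C(8,0)+C(8,2)

Solution: C(9,2)=36; C(8,0)+C(8,2)=1+28=29.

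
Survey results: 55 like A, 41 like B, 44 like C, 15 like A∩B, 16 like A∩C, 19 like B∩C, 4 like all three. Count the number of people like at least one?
94

Reasoning: |A∪B∪C| = 55+41+44-15-16-19+4 = 94.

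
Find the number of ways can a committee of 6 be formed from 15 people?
5,005

Working:
C(15,6) = 15! / (6! × (15-6)!)
         = 15! / (6! × 9!)
         = 5,005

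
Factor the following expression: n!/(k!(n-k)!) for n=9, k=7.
C(9,7) = 36
This is the binomial coefficient C(9,7) = 36.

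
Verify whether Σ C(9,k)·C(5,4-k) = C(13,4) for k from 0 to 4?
False
Vandermonde's identity gives C(14,4) = 1,001; RHS C(13,4) = 715.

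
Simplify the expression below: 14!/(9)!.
240,240
This equals 14×13×...×10 = 240,240.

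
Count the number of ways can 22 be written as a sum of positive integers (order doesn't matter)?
1,002
Pentagonal recurrence p(n) = p(n−1) + p(n−2) − p(n−5) − p(n−7) + …: p(22) = p(21) + p(20) − p(17) − p(15) + p(10) + p(7) − p(0) = 792 + 627 − 297 − 176 + 42 + 15 − 1 = 1,002.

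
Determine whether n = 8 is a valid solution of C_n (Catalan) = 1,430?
C_8 = C(16,8)/(8+1) = 12,870/9 = 1,430, which equals 1,430.
Final answer: Yes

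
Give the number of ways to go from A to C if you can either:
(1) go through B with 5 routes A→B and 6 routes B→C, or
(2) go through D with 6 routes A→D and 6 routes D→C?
66

Explanation: Route via B: 5×6=30. Route via D: 6×6=36. Total: 66.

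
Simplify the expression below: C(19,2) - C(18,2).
18
C(19,2) - C(18,2) = C(18,1) = 18.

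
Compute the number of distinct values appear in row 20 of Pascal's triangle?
11

Reasoning: Row 20 has entries C(20,0)..C(20,20); by symmetry C(20,k)=C(20,20-k), giving 11 distinct values.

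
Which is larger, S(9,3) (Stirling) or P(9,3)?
S(9,3)
S(9,3) = 3·S(8,3) + S(8,2) = 3·966 + 127 = 3,025; P(9,3) = 504.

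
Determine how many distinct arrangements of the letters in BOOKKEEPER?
151,200

Solution: Word has 10 letters (B=1, O=2, K=2, E=3, P=1, R=1). Arrangements: 10!/Π(k!) = 151,200.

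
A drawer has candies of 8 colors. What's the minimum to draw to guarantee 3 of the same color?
17

Reasoning: Worst case: 2 of each = 16. One more: 17.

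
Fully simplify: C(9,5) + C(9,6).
210

Explanation: By Pascal's identity: C(10,6) = 210.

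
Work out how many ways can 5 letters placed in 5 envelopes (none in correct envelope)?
44
Using D(n) = (n-1)[D(n-1) + D(n-2)]:
D(5) = (5-1) × [D(4) + D(3)]
      = 4 × [9 + 2]
      = 4 × 11
      = 44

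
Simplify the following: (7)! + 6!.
5,760

Explanation: (7)! + 6! = (7)·6! + 6! = (7+1)·6! = 8·6! = 5,760.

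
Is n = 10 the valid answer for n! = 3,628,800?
Yes

Solution: 10! = 10·9! = 10·362,880 = 3,628,800, which equals 3,628,800.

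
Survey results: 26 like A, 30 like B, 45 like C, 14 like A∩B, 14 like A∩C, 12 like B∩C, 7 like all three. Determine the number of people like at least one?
|A∪B∪C| = 26+30+45-14-14-12+7 = 68.
Final answer: 68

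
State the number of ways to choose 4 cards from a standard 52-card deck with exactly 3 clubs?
11,154

Solution: 13 clubs and 39 non-clubs: C(13,3) × C(39,1) = 286 × 39 = 11,154.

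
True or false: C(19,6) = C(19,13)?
True

Solution: C(19,6) = C(19,19-6) by the symmetry property; both equal 27,132.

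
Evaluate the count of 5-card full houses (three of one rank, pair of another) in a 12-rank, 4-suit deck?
3,168
Triple rank: 12. Triple suits: C(4,3)=4. Pair rank: 11. Pair suits: C(4,2)=6. Total: 3,168.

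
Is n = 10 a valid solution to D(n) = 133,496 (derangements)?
D(10) = (10-1)·[D(9) + D(8)] = 9·[133,496 + 14,833] = 1,334,961, which does not equal 133,496.
Final answer: No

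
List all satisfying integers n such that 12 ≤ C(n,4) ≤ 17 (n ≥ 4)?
6

Reasoning: C(5,4)=5; C(6,4)=15; C(7,4)=35. So valid n = 6.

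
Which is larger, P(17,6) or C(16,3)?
P(17,6)

P(17,6)=8,910,720, C(16,3)=560.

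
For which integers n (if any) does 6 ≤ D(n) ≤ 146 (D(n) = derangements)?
Using D(n) = (n−1)[D(n−1) + D(n−2)] with D(1)=0, D(2)=1: D(3)=2; D(4)=9; D(5)=44; D(6)=265. So valid n = 4, 5.
Final answer: 4, 5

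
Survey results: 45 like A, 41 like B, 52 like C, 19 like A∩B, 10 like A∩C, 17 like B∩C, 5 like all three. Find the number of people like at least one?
97

Reasoning: |A∪B∪C| = 45+41+52-19-10-17+5 = 97.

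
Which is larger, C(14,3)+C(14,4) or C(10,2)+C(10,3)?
First=1,365, Second=165.
Final answer: C(14,3)+C(14,4)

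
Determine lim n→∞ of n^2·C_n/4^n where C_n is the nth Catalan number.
∞

C_n ~ 4^n/(n^(3/2)√π), so n^2·C_n/4^n ~ n^(2 − 3/2)/√π → ∞.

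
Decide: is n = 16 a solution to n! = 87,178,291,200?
No
16! = 16·15! = 16·1,307,674,368,000 = 20,922,789,888,000, which does not equal 87,178,291,200.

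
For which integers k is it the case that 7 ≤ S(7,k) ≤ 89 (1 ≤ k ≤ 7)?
2, 6

Reasoning: S(7,1)=1; S(7,2)=63; S(7,3)=301; S(7,4)=350; S(7,5)=140; S(7,6)=21; S(7,7)=1. So valid k = 2, 6.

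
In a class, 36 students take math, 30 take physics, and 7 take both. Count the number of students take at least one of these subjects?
59

|A∪B| = |A|+|B|-|A∩B| = 36+30-7 = 59.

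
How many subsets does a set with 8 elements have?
256

Working:
Each element can be included or excluded: 2^8 = 256.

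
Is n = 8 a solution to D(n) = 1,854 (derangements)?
No
D(8) = (8-1)·[D(7) + D(6)] = 7·[1,854 + 265] = 14,833, which does not equal 1,854.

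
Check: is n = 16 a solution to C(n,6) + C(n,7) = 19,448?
Yes

Reasoning: C(16,6) + C(16,7) = 8,008 + 11,440 = 19,448, which equals 19,448.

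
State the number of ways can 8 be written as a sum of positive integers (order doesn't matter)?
22

Explanation: Pentagonal recurrence p(n) = p(n−1) + p(n−2) − p(n−5) − p(n−7) + …: p(8) = p(7) + p(6) − p(3) − p(1) = 15 + 11 − 3 − 1 = 22.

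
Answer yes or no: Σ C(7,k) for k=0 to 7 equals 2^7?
Yes

Reasoning: Binomial theorem: Σ C(7,k) = (1+1)^7 = 2^7 = 128; RHS 2^7 = 128.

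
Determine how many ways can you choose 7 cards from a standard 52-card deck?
133,784,560

Explanation: C(52,7) = 133,784,560.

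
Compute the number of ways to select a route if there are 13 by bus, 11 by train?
24

Solution: By the addition principle: 13 + 11 = 24.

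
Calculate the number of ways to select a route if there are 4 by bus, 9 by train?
By the addition principle: 4 + 9 = 13.

Answer: 13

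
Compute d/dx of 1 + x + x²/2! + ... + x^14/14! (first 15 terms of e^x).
1 + x + x²/2! + ... + x^13/13!

Differentiating term by term gives the first 14 terms of e^x.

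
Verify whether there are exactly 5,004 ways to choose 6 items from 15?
False

Reasoning: C(15,6) = 5,005 ≠ 5004.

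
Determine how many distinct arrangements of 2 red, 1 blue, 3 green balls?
60

Explanation: Multinomial: 6!/(2! × 1! × 3!) = 60.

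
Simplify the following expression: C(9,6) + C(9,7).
120

Explanation: By Pascal's identity: C(10,7) = 120.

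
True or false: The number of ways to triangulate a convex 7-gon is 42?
Triangulations of a convex 7-gon are counted by the Catalan number C_5: C_5 = C(10,5)/(5+1) = 252/6 = 42.
Final answer: True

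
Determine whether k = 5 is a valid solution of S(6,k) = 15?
Yes

Solution: S(6,5) = 5·S(5,5) + S(5,4) = 5·1 + 10 = 15, which equals 15.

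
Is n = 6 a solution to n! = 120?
No
6! = 6·5! = 6·120 = 720, which does not equal 120.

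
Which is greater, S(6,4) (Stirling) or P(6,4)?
P(6,4)

Reasoning: S(6,4) = 4·S(5,4) + S(5,3) = 4·10 + 25 = 65; P(6,4) = 360.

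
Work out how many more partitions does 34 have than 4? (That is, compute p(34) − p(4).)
12,305
Pentagonal recurrence p(n) = p(n−1) + p(n−2) − p(n−5) − p(n−7) + …: p(34) = p(33) + p(32) − p(29) − p(27) + p(22) + p(19) − p(12) − p(8) = 10,143 + 8,349 − 4,565 − 3,010 + 1,002 + 490 − 77 − 22 = 12,310.
p(4) = p(3) + p(2) = 3 + 2 = 5.
Difference = 12,310 − 5 = 12,305.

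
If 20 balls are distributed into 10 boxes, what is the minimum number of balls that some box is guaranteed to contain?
2

Solution: Pigeonhole: ⌈20/10⌉ = 2.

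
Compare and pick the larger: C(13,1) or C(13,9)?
C(13,9)

Explanation: C(13,1)=13, C(13,9)=715.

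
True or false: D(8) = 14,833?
True

Working:
Derangements of 8 elements: D(8) = (8-1)·[D(7) + D(6)] = 7·[1,854 + 265] = 14,833.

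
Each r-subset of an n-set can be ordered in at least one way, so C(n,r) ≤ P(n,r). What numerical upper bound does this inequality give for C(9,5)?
15,120

Solution: P(9,5) = 9·8·7·6·5 = 15,120, so C(9,5) ≤ 15,120. (The bound is loose by a factor of 5! = 120: C(9,5) = 15,120/120 = 126.)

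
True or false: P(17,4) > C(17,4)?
True

P(17,4) = 57,120 and C(17,4) = 2,380; P(n,r) = r! × C(n,r) so P > C whenever r ≥ 2.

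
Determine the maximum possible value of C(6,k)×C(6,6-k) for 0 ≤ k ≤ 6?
C(6,k)·C(6,6-k) = C(6,k)², maximised at the centre k = 3: C(6,3)² = 400.

Answer: 400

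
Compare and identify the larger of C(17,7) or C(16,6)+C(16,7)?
By Pascal's identity: C(17,7) = C(16,6)+C(16,7) = 19,448. Equal.
Final answer: Equal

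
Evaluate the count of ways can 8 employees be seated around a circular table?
5,040

Circular arrangements: (8-1)! = 5,040.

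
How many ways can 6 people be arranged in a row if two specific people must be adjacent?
240

Working:
Treat pair as unit: (6-1)! arrangements × 2 internal orders = 240.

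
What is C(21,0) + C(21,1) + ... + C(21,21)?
2,097,152

Sum of binomial coefficients = 2^21 = 2,097,152.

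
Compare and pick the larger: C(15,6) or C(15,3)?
C(15,6)

Solution: C(15,6)=5,005, C(15,3)=455.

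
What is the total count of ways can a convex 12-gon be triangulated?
16,796

Reasoning: Using the Catalan number formula: C_n = C(2n, n) / (n+1)
C_10 = C(20, 10) / (10+1)
     = 184756 / 11
     = 16,796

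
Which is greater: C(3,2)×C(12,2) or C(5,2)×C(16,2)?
C(5,2)×C(16,2)

C(3,2)×C(12,2)=198, C(5,2)×C(16,2)=1,200.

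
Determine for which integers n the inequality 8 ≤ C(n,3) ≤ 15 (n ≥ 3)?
5
C(4,3)=4; C(5,3)=10; C(6,3)=20. So valid n = 5.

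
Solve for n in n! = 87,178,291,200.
n! is strictly increasing. 12! = 479,001,600, 13! = 6,227,020,800, 14! = 87,178,291,200 ✓. So n = 14.
Final answer: 14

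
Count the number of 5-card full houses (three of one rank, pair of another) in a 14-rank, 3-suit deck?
546

Explanation: Triple rank: 14. Triple suits: C(3,3)=1. Pair rank: 13. Pair suits: C(3,2)=3. Total: 546.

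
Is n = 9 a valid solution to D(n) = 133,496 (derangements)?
Yes

D(9) = (9-1)·[D(8) + D(7)] = 8·[14,833 + 1,854] = 133,496, which equals 133,496.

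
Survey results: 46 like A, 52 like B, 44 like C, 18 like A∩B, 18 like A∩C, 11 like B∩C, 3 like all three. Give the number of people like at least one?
|A∪B∪C| = 46+52+44-18-18-11+3 = 98.
Final answer: 98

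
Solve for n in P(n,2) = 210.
15

Solution: P(n,2) = n(n−1) is increasing in n; n(n−1) ≈ (n−0.5)^2 = 210 gives n ≈ 15.0. Check: P(13,2) = 156, P(14,2) = 182, P(15,2) = 210 ✓. So n = 15.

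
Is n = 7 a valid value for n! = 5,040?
Yes

Reasoning: 7! = 7·6! = 7·720 = 5,040, which equals 5,040.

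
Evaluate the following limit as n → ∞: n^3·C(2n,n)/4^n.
∞
C(2n,n) ~ 4^n/√(πn), so n^3·C(2n,n)/4^n ~ n^(3 − 1/2)/√π → ∞.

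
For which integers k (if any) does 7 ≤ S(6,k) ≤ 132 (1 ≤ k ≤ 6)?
2, 3, 4, 5

Explanation: S(6,1)=1; S(6,2)=31; S(6,3)=90; S(6,4)=65; S(6,5)=15; S(6,6)=1. So valid k = 2, 3, 4, 5.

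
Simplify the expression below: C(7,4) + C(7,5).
56

Reasoning: By Pascal's identity: C(8,5) = 56.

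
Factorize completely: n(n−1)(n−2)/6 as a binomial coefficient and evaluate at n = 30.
C(n,3); C(30,3) = 4,060
n(n−1)(n−2)/6 = n!/(3!(n−3)!) = C(n,3). At n = 30: C(30,3) = 4,060.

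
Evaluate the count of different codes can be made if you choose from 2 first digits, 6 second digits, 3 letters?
By the multiplication principle: 2 × 6 × 3 = 36.

Answer: 36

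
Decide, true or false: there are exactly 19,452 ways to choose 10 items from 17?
False
C(17,10) = 19,448 ≠ 19452.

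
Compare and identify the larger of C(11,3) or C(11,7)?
C(11,7)

Solution: C(11,3)=165, C(11,7)=330.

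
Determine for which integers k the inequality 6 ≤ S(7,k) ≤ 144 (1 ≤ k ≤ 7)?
2, 5, 6

S(7,1)=1; S(7,2)=63; S(7,3)=301; S(7,4)=350; S(7,5)=140; S(7,6)=21; S(7,7)=1. So valid k = 2, 5, 6.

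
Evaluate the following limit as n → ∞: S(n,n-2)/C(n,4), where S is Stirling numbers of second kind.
3

Reasoning: The leading term of S(n,n-2) as a polynomial in n is (3)!!·C(n,4), so the ratio → (3)!! = 3.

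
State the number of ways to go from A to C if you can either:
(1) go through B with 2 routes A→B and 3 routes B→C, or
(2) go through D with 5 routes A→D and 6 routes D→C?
36

Route via B: 2×3=6. Route via D: 5×6=30. Total: 36.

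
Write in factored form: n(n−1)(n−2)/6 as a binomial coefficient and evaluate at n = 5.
C(n,3); C(5,3) = 10

Working:
n(n−1)(n−2)/6 = n!/(3!(n−3)!) = C(n,3). At n = 5: C(5,3) = 10.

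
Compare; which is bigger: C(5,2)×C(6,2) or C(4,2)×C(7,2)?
C(5,2)×C(6,2)

Solution: C(5,2)×C(6,2)=150, C(4,2)×C(7,2)=126.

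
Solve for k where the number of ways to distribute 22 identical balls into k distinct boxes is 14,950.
5

Stars and bars: the count is C(22+k−1, k−1), increasing in k. k=3: C(24,2) = 276, k=4: C(25,3) = 2,300, k=5: C(26,4) = 14,950 ✓. So k = 5.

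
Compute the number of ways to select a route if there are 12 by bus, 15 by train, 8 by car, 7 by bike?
By the addition principle: 12 + 15 + 8 + 7 = 42.

Answer: 42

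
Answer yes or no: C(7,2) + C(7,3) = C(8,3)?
Pascal's identity: LHS = 21 + 35 = 56; RHS = C(8,3) = 56. Both sides agree, so the statement holds.

Answer: Yes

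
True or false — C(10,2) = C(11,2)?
False
LHS = C(10,2) = 45; RHS = C(11,2) = 55. 45 ≠ 55, so the statement does not hold.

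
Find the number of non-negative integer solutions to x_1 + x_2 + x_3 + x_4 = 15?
816

Reasoning: C(15+4-1, 4-1) = 816.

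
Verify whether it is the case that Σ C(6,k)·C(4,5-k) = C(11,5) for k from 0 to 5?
False

Explanation: Vandermonde's identity gives C(10,5) = 252; RHS C(11,5) = 462.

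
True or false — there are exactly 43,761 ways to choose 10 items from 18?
False
C(18,10) = 43,758 ≠ 43761.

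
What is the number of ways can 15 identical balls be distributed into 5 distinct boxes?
3,876

Explanation: C(15+5-1, 5-1) = C(19, 4) = 3,876.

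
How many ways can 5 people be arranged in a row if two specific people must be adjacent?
48

Treat pair as unit: (5-1)! arrangements × 2 internal orders = 48.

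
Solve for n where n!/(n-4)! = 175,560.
22

n!/(n-4)! = n×(n-1)×(n-2)×(n-3), a product of 4 consecutive integers ≈ (n−1.5)^4. 175,560^(1/4) + 1.5 ≈ 22.0; check n = 22: 22×21×20×19 = 175,560 ✓. So n = 22.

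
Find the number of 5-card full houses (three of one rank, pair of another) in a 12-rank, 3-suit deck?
Triple rank: 12. Triple suits: C(3,3)=1. Pair rank: 11. Pair suits: C(3,2)=3. Total: 396.
Final answer: 396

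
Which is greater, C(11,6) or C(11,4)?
C(11,6)=462, C(11,4)=330.

Answer: C(11,6)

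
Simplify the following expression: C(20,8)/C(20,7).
13/8

Working:
C(n,k+1)/C(n,k) = (n−k)/(k+1). Here (20−7)/(7+1) = 13/8 = 13/8.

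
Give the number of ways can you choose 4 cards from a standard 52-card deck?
C(52,4) = 270,725.
Final answer: 270,725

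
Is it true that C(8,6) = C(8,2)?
Symmetry C(n,k) = C(n,n-k): C(8,6) = 28 and C(8,2) = 28. Both sides agree, so the statement holds.
Final answer: True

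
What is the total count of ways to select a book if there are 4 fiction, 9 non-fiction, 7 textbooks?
By the addition principle: 4 + 9 + 7 = 20.

Answer: 20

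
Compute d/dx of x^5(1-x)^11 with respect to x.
5x^4(1-x)^11 - 11x^5(1-x)^10
Product rule: 5x^{4}(1-x)^{11} + x^5·(-11)(1-x)^{10}.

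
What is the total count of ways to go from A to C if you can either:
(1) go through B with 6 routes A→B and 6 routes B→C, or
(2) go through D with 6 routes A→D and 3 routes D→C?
54
Route via B: 6×6=36. Route via D: 6×3=18. Total: 54.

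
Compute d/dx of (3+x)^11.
11(3+x)^10

Solution: Using the power rule: d/dx (3+x)^11 = 11(3+x)^{10}.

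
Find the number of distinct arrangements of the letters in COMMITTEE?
45,360

Solution: Word has 9 letters (C=1, O=1, M=2, I=1, T=2, E=2). Arrangements: 9!/Π(k!) = 45,360.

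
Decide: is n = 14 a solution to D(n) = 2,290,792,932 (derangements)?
D(14) = (14-1)·[D(13) + D(12)] = 13·[2,290,792,932 + 176,214,841] = 32,071,101,049, which does not equal 2,290,792,932.

Answer: No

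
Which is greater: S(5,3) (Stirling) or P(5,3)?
S(5,3) = 3·S(4,3) + S(4,2) = 3·6 + 7 = 25; P(5,3) = 60.

Answer: P(5,3)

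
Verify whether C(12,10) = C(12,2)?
Symmetry C(n,k) = C(n,n-k): C(12,10) = 66 and C(12,2) = 66. Both sides agree, so the statement holds.
Final answer: True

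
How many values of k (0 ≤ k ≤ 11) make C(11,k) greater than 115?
Row 11 is unimodal and symmetric about k=11/2. C(11,2)=55 ≤ 115; C(11,3)=165 > 115; by symmetry C(11,k) > 115 for k = 3..8. That's 8 - 3 + 1 = 6 values.

Answer: 6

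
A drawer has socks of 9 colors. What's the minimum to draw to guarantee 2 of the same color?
10

Worst case: 1 of each = 9. One more: 10.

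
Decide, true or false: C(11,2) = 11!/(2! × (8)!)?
False

Explanation: The correct denominator is 2!×9!, giving C(11,2) = 55; the stated RHS is 11!/(2!×8!) = 495 ≠ 55, so the statement does not hold.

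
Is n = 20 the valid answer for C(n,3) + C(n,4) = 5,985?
Yes

Explanation: C(20,3) + C(20,4) = 1,140 + 4,845 = 5,985, which equals 5,985.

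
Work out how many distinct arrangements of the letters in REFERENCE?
7,560

Word has 9 letters (R=2, E=4, F=1, N=1, C=1). Arrangements: 9!/Π(k!) = 7,560.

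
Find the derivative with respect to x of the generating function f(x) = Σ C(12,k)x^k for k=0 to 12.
Σ k·C(12,k)x^(k-1) for k=1 to 12

Working:
Term-by-term differentiation gives Σ k·C(12,k)x^{k-1} for k=1 to 12.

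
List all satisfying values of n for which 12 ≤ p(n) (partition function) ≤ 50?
7, 8, 9, 10

Explanation: Tabulating p(n) via p(n) = p(n−1) + p(n−2) − p(n−5) − p(n−7) + …: p(6)=11; p(7)=15; p(8)=22; p(9)=30; p(10)=42; p(11)=56. So valid n = 7, 8, 9, 10.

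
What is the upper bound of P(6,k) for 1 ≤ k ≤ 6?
720
P(6,k) increases in k, so maximum at k = 6: 6! = 720.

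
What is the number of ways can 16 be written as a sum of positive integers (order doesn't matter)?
Pentagonal recurrence p(n) = p(n−1) + p(n−2) − p(n−5) − p(n−7) + …: p(16) = p(15) + p(14) − p(11) − p(9) + p(4) + p(1) = 176 + 135 − 56 − 30 + 5 + 1 = 231.
Final answer: 231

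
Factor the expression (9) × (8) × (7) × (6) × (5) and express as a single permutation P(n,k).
Product of 5 consecutive descending integers starting at 9: P(9,5) = 9!/4! = 15,120.
Final answer: P(9,5) = 9!/(4)!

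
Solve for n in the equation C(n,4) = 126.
9

Reasoning: C(n,4) = n(n−1)(n−2)(n−3)/4! is increasing in n, and n(n−1)(n−2)(n−3) = 4!·126 = 3,024 ≈ (n−1.5)^4 gives n ≈ 8.9. Check: C(7,4) = 35, C(8,4) = 70, C(9,4) = 126 ✓. So n = 9.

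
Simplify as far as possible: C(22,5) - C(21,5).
5,985

C(22,5) - C(21,5) = C(21,4) = 5,985.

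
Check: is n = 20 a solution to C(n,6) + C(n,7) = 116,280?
Yes

Reasoning: C(20,6) + C(20,7) = 38,760 + 77,520 = 116,280, which equals 116,280.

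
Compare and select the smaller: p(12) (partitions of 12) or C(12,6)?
p(12)

Reasoning: Pentagonal recurrence p(n) = p(n−1) + p(n−2) − p(n−5) − p(n−7) + …: p(12) = p(11) + p(10) − p(7) − p(5) + p(0) = 56 + 42 − 15 − 7 + 1 = 77; C(12,6) = 924.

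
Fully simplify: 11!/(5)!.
332,640

Explanation: This equals 11×10×...×6 = 332,640.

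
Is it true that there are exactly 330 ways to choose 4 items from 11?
C(11,4) = 330.
Final answer: True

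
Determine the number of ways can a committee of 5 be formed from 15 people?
3,003

Reasoning: C(15,5) = 15! / (5! × (15-5)!)
         = 15! / (5! × 10!)
         = 3,003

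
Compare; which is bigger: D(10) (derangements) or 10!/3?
D(10)

D(10) = (10-1)·[D(9) + D(8)] = 9·[133,496 + 14,833] = 1,334,961; 10!/3 = 3,628,800/3 = 1,209,600.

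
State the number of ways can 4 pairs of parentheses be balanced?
14

Using the Catalan number formula: C_n = C(2n, n) / (n+1)
C_4 = C(8, 4) / (4+1)
     = 70 / 5
     = 14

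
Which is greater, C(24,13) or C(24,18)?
C(24,13)=2,496,144, C(24,18)=134,596.
Final answer: C(24,13)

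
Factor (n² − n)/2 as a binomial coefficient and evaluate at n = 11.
C(n,2); C(11,2) = 55

(n² − n)/2 = n(n−1)/2 = C(n,2). At n = 11: C(11,2) = 55.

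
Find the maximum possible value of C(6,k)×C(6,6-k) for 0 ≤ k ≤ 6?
C(6,k)·C(6,6-k) = C(6,k)², maximised at the centre k = 3: C(6,3)² = 400.
Final answer: 400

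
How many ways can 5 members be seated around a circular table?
24

Solution: Circular arrangements: (5-1)! = 24.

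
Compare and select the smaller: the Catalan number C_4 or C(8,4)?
C_4

Solution: C_4 = C(8,4)/(4+1) = 70/5 = 14; C(8,4) = 70.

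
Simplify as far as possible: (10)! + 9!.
3,991,680

Reasoning: (10)! + 9! = (10)·9! + 9! = (10+1)·9! = 11·9! = 3,991,680.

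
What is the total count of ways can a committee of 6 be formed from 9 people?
C(9,6) = 9! / (6! × (9-6)!)
         = 9! / (6! × 3!)
         = 84

Answer: 84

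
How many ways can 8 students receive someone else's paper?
Using D(n) = (n-1)[D(n-1) + D(n-2)]:
D(8) = (8-1) × [D(7) + D(6)]
      = 7 × [1854 + 265]
      = 7 × 2119
      = 14,833
Final answer: 14,833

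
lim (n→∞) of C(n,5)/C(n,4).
∞

Reasoning: C(n,5)/C(n,4) = (n-4)/5 → ∞ as n → ∞.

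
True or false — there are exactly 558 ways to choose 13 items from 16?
False

Explanation: C(16,13) = 560 ≠ 558.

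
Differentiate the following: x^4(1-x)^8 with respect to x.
4x^3(1-x)^8 - 8x^4(1-x)^7
Product rule: 4x^{3}(1-x)^{8} + x^4·(-8)(1-x)^{7}.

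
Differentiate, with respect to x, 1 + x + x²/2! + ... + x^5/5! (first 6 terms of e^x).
1 + x + x²/2! + ... + x^4/4!

Explanation: Differentiating term by term gives the first 5 terms of e^x.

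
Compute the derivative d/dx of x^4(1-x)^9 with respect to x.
Product rule: 4x^{3}(1-x)^{9} + x^4·(-9)(1-x)^{8}.
Final answer: 4x^3(1-x)^9 - 9x^4(1-x)^8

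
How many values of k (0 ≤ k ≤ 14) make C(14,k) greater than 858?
7

Working:
Row 14 is unimodal and symmetric about k=14/2. C(14,3)=364 ≤ 858; C(14,4)=1,001 > 858; by symmetry C(14,k) > 858 for k = 4..10. That's 10 - 4 + 1 = 7 values.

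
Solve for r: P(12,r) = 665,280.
6

Reasoning: P(12,r) = 12·11·…·(12−r+1), a product of r factors. Multiplying down from 12: 12 = 12; 12·11 = 132; 12·11·10 = 1,320; 12·11·10·9 = 11,880; 12·11·10·9·8 = 95,040; 12·11·10·9·8·7 = 665,280 ✓ (6 factors). So r = 6.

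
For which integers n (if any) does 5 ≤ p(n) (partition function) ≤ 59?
4, 5, 6, 7, 8, 9, 10, 11

Solution: Tabulating p(n) via p(n) = p(n−1) + p(n−2) − p(n−5) − p(n−7) + …: p(3)=3; p(4)=5; p(5)=7; p(6)=11; p(7)=15; p(8)=22; p(9)=30; p(10)=42; p(11)=56; p(12)=77. So valid n = 4, 5, 6, 7, 8, 9, 10, 11.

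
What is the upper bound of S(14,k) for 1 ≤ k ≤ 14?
Row S(14,k) for k = 1..14 (via S(n,k) = k·S(n−1,k) + S(n−1,k−1)): 1, 8,191, 788,970, 10,391,745, 40,075,035, 63,436,373, 49,329,280, 20,912,320, 5,135,130, 752,752, 66,066, 3,367, 91, 1. The row is unimodal; maximum at k = 6: 63,436,373.

Answer: 63,436,373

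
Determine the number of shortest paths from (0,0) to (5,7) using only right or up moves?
792

Solution: Choose 5 rights from 12 moves: C(12,5) = 792.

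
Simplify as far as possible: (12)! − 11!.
439,084,800

Working:
(12)! − 11! = (12)·11! − 11! = (12−1)·11! = 11·11! = 439,084,800.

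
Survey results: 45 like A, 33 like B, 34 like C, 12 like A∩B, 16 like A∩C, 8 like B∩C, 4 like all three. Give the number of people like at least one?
80

Solution: |A∪B∪C| = 45+33+34-12-16-8+4 = 80.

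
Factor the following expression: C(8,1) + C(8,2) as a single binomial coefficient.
By Pascal's identity: C(8,1) + C(8,2) = C(9,2) = 36.

Answer: C(9,2)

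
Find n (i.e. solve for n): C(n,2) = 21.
C(n,2) = n(n−1)/2! is increasing in n, and n(n−1) = 2!·21 = 42 ≈ (n−0.5)^2 gives n ≈ 7.0. Check: C(5,2) = 10, C(6,2) = 15, C(7,2) = 21 ✓. So n = 7.

Answer: 7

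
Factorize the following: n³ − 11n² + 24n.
n³ − 11n² + 24n = n(n² − 11n + 24) = n(n − 3)(n − 8).
Final answer: n(n − 3)(n − 8)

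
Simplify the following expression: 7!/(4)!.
210

This equals 7×6×5 = 210.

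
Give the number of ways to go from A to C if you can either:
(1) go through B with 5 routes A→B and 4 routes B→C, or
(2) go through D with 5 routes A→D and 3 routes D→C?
35

Reasoning: Route via B: 5×4=20. Route via D: 5×3=15. Total: 35.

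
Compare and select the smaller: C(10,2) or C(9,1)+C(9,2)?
By Pascal's identity: C(10,2) = C(9,1)+C(9,2) = 45. Equal.
Final answer: Equal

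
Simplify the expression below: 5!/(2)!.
60

This equals 5×4×3 = 60.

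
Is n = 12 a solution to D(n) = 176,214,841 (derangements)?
D(12) = (12-1)·[D(11) + D(10)] = 11·[14,684,570 + 1,334,961] = 176,214,841, which equals 176,214,841.
Final answer: Yes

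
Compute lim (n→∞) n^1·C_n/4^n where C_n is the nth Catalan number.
C_n ~ 4^n/(n^(3/2)√π), so n^1·C_n/4^n ~ n^(1 − 3/2)/√π → 0.

Answer: 0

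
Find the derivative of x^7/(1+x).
Quotient rule: [7x^{6}(1+x) - x^7]/(1+x)².
Final answer: (7x^6(1+x) - x^7)/(1+x)²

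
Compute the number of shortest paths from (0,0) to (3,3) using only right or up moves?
Choose 3 rights from 6 moves: C(6,3) = 20.

Answer: 20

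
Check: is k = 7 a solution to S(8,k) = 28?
S(8,7) = 7·S(7,7) + S(7,6) = 7·1 + 21 = 28, which equals 28.
Final answer: Yes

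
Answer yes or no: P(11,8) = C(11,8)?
No

Reasoning: P(11,8) = 6,652,800 but C(11,8) = 165; they differ by a factor of 8! = 40320, so the statement does not hold.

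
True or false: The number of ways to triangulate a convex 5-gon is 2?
False
Triangulations of a convex 5-gon are counted by the Catalan number C_3: C_3 = C(6,3)/(3+1) = 20/4 = 5.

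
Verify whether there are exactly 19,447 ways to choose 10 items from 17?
False
C(17,10) = 19,448 ≠ 19447.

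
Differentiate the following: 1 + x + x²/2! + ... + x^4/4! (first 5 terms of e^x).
1 + x + x²/2! + ... + x^3/3!

Differentiating term by term gives the first 4 terms of e^x.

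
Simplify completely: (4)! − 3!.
18

Working:
(4)! − 3! = (4)·3! − 3! = (4−1)·3! = 3·3! = 18.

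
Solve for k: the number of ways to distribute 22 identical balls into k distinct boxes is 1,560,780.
8

Explanation: Stars and bars: the count is C(22+k−1, k−1), increasing in k. k=6: C(27,5) = 80,730, k=7: C(28,6) = 376,740, k=8: C(29,7) = 1,560,780 ✓. So k = 8.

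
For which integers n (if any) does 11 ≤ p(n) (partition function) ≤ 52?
Tabulating p(n) via p(n) = p(n−1) + p(n−2) − p(n−5) − p(n−7) + …: p(5)=7; p(6)=11; p(7)=15; p(8)=22; p(9)=30; p(10)=42; p(11)=56. So valid n = 6, 7, 8, 9, 10.

Answer: 6, 7, 8, 9, 10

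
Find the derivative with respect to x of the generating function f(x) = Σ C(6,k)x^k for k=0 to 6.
Σ k·C(6,k)x^(k-1) for k=1 to 6

Reasoning: Term-by-term differentiation gives Σ k·C(6,k)x^{k-1} for k=1 to 6.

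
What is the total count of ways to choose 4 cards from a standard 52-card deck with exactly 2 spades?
57,798

Reasoning: 13 spades and 39 non-spades: C(13,2) × C(39,2) = 78 × 741 = 57,798.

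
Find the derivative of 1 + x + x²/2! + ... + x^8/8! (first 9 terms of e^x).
1 + x + x²/2! + ... + x^7/7!

Explanation: Differentiating term by term gives the first 8 terms of e^x.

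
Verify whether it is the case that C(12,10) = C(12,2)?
True
Symmetry C(n,k) = C(n,n-k): C(12,10) = 66 and C(12,2) = 66. Both sides agree, so the statement holds.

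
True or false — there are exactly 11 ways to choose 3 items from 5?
False

Solution: C(5,3) = 10 ≠ 11.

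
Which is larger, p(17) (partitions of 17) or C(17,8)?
C(17,8)

Working:
Pentagonal recurrence p(n) = p(n−1) + p(n−2) − p(n−5) − p(n−7) + …: p(17) = p(16) + p(15) − p(12) − p(10) + p(5) + p(2) = 231 + 176 − 77 − 42 + 7 + 2 = 297; C(17,8) = 24,310.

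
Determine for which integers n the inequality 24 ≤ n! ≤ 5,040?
n! is strictly increasing; 4! = 24 and 7! = 5,040, so valid n = 4, 5, 6, 7.
Final answer: 4, 5, 6, 7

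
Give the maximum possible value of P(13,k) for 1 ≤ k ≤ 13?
P(13,k) increases in k, so maximum at k = 13: 13! = 6,227,020,800.

Answer: 6,227,020,800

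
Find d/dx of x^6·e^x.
(6x^5 + x^6)e^x

Product rule: d/dx[x^6]·e^x + x^6·d/dx[e^x] = 6x^{5}e^x + x^6e^x.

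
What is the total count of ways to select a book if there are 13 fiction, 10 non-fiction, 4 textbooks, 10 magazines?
37
By the addition principle: 13 + 10 + 4 + 10 = 37.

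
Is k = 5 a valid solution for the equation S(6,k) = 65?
No

Working:
S(6,5) = 5·S(5,5) + S(5,4) = 5·1 + 10 = 15, which does not equal 65.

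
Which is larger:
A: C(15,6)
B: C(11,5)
A

Reasoning: A=C(15,6)=5,005, B=C(11,5)=462.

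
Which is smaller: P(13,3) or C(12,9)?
C(12,9)

Explanation: P(13,3)=1,716, C(12,9)=220.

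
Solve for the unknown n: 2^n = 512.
9

Working:
2^9 = 512, so n = 9.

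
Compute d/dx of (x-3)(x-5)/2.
d/dx[(x-3)(x-5)] = (x-5) + (x-3) = 2x - 8. Dividing by 2 gives (2x - 8)/2.
Final answer: (2x - 8)/2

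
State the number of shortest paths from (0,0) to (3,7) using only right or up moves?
120

Solution: Choose 3 rights from 10 moves: C(10,3) = 120.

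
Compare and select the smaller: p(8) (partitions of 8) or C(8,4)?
p(8)

Explanation: Pentagonal recurrence p(n) = p(n−1) + p(n−2) − p(n−5) − p(n−7) + …: p(8) = p(7) + p(6) − p(3) − p(1) = 15 + 11 − 3 − 1 = 22; C(8,4) = 70.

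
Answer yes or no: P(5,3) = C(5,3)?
No

Solution: P(5,3) = 60 but C(5,3) = 10; they differ by a factor of 3! = 6, so the statement does not hold.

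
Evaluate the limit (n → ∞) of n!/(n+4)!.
0
n!/(n+4)! = 1/[(n+1)(n+2)···(n+4)] → 0 as n → ∞.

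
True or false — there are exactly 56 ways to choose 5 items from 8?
True

Working:
C(8,5) = 56.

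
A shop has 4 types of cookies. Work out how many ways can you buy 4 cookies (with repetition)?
Stars and bars: C(4+4-1, 4) = C(7, 4) = 35.
Final answer: 35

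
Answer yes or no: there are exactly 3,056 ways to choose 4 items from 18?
No

C(18,4) = 3,060 ≠ 3056.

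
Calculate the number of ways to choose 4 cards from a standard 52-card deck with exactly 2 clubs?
57,798

Solution: 13 clubs and 39 non-clubs: C(13,2) × C(39,2) = 78 × 741 = 57,798.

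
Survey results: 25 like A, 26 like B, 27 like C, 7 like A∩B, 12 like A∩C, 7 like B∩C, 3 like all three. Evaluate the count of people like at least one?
55

Working:
|A∪B∪C| = 25+26+27-7-12-7+3 = 55.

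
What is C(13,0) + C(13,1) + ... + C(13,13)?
8,192

Sum of binomial coefficients = 2^13 = 8,192.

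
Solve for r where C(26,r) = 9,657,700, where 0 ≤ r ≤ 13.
12

Solution: C(26,r) is increasing for 0 ≤ r ≤ 13. Stepping up (C(26,r+1) = C(26,r)·(26−r)/(r+1)): C(26,1) = 26, C(26,2) = 325, C(26,3) = 2,600, C(26,4) = 14,950, C(26,5) = 65,780, C(26,6) = 230,230, C(26,7) = 657,800, C(26,8) = 1,562,275, C(26,9) = 3,124,550, C(26,10) = 5,311,735, C(26,11) = 7,726,160, C(26,12) = 9,657,700 ✓. So r = 12.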